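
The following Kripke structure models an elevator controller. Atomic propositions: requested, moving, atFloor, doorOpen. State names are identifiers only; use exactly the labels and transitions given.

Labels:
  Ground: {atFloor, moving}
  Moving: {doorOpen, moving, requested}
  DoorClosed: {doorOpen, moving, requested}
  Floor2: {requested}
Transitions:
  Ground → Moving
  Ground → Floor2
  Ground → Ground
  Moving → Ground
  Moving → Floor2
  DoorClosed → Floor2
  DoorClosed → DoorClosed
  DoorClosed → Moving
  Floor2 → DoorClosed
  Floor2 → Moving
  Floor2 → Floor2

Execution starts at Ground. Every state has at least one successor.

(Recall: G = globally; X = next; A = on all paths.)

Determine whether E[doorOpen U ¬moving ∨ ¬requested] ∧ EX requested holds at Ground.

Satisfied

States satisfying doorOpen: {Moving, DoorClosed}.
States satisfying ¬moving ∨ ¬requested: {Ground, Floor2}.
States satisfying E[doorOpen U ¬moving ∨ ¬requested]: {Ground, Moving, DoorClosed, Floor2}.
States satisfying requested: {Moving, DoorClosed, Floor2}.
States satisfying EX requested: {Ground, Moving, DoorClosed, Floor2}.
States satisfying E[doorOpen U ¬moving ∨ ¬requested] ∧ EX requested: {Ground, Moving, DoorClosed, Floor2}.
Ground ∈ Sat(E[doorOpen U ¬moving ∨ ¬requested] ∧ EX requested).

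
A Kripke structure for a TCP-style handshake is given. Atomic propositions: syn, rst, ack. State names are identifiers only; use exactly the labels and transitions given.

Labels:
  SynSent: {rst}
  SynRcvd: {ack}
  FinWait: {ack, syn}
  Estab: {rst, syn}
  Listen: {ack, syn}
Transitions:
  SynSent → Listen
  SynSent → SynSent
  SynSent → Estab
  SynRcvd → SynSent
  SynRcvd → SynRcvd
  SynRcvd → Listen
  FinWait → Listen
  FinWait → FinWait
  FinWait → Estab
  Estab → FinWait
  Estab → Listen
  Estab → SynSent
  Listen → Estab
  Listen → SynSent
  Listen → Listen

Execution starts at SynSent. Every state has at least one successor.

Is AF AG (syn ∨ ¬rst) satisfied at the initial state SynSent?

Does not hold

States satisfying AG (syn ∨ ¬rst): ∅.
States satisfying AF AG (syn ∨ ¬rst): ∅.
There is a path from SynSent along which AG (syn ∨ ¬rst) never holds.
SynSent ∉ Sat(AF AG (syn ∨ ¬rst)).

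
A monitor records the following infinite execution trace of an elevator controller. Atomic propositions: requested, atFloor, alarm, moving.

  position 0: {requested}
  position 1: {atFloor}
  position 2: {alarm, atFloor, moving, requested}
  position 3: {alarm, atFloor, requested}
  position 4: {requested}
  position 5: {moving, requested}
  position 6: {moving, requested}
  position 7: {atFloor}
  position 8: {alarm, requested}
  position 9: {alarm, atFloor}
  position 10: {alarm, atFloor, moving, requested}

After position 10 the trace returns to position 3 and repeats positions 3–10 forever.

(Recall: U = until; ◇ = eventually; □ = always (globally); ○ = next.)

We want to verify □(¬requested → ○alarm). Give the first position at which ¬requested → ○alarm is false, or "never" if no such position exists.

never

¬requested → ○alarm holds at every position 0..10, and those are all the positions the trace ever visits, so the invariant □(¬requested → ○alarm) is never violated.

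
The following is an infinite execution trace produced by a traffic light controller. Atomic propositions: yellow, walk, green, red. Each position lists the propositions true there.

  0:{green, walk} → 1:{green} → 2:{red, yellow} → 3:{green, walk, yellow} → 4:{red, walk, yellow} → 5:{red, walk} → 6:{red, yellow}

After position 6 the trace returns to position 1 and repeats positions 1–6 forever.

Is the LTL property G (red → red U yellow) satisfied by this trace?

red → red U yellow holds at every position 0..6, and those are all positions ever visited, so G (red → red U yellow) holds.
Positions where red holds: 2, 4, 5, 6.
Check red U yellow at each: 2→ok, 4→ok, 5→ok, 6→ok.

Holds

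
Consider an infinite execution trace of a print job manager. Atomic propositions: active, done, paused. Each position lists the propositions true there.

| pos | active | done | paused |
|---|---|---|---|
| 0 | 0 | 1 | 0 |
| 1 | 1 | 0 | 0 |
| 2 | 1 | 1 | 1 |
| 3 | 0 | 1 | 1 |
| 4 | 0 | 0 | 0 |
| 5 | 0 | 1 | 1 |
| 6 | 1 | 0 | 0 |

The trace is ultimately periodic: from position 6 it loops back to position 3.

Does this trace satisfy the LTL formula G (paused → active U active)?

paused → active U active must hold at every position from 0 onward. It fails at position 3, so G (paused → active U active) is false.
Positions where paused holds: 2, 3, 5.
Check active U active at each: 2→ok, 3→fails, 5→fails.

Does not hold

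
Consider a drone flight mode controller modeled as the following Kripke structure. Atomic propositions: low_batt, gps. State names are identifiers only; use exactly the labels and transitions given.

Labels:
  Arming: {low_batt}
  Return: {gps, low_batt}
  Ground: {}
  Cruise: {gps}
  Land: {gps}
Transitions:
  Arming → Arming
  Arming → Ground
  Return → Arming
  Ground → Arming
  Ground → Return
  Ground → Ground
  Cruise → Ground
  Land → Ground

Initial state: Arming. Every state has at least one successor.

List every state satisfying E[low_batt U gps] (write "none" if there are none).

{Return, Cruise, Land}

States satisfying low_batt: {Arming, Return}.
States satisfying gps: {Return, Cruise, Land}.
States satisfying E[low_batt U gps]: {Return, Cruise, Land}.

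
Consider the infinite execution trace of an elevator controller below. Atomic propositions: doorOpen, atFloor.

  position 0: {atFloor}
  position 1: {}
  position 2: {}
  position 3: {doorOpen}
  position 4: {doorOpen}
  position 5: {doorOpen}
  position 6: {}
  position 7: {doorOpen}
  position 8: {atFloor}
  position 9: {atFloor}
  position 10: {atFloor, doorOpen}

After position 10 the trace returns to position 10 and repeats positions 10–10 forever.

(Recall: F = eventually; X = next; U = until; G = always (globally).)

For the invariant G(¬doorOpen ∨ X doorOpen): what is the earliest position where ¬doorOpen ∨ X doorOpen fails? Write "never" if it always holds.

5

Check ¬doorOpen ∨ X doorOpen at each position in order: 0 ✓, 1 ✓, 2 ✓, 3 ✓, 4 ✓.
At position 5 the labels are {doorOpen} and the next position 6 has {}, so ¬doorOpen ∨ X doorOpen is false there. This is the first violation.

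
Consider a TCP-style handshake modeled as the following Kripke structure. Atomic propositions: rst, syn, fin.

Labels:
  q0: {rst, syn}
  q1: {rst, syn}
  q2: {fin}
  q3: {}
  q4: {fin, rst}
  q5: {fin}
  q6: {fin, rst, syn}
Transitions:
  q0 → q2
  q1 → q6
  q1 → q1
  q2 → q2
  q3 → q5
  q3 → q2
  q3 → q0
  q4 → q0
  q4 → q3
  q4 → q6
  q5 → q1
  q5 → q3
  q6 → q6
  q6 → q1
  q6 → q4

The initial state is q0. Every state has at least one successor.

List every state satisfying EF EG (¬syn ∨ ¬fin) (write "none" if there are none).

{q0, q1, q2, q3, q4, q5, q6}

States satisfying EG (¬syn ∨ ¬fin): {q0, q1, q2, q3, q4, q5}.
States satisfying EF EG (¬syn ∨ ¬fin): {q0, q1, q2, q3, q4, q5, q6}.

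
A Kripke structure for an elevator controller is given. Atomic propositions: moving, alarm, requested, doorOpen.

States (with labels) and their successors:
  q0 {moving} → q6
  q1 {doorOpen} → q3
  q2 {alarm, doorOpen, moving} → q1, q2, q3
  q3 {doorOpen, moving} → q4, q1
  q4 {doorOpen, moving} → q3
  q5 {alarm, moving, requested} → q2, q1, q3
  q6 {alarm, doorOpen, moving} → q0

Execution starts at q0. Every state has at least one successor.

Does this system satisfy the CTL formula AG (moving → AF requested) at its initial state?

States satisfying moving → AF requested: {q1, q5}.
States satisfying AG (moving → AF requested): ∅.
q0 is reachable from q0 and violates moving → AF requested, so AG fails at q0.
q0 ∉ Sat(AG (moving → AF requested)).

Violated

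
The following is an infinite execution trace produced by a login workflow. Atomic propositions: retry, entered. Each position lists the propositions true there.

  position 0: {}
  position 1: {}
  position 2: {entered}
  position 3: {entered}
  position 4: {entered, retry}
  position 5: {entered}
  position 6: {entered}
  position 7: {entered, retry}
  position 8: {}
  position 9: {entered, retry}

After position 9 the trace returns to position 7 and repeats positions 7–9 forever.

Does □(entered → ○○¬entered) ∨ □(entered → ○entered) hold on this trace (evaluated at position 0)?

Does not hold

entered → ○○¬entered must hold at every position from 0 onward. It fails at position 2, so □(entered → ○○¬entered) is false.
Positions where entered holds: 2, 3, 4, 5, 6, 7, 9.
Check ○○¬entered at each: 2→fails, 3→fails, 4→fails, 5→fails, 6→ok, 7→fails, 9→ok.
entered → ○entered must hold at every position from 0 onward. It fails at position 7, so □(entered → ○entered) is false.
Positions where entered holds: 2, 3, 4, 5, 6, 7, 9.
Check ○entered at each: 2→ok, 3→ok, 4→ok, 5→ok, 6→ok, 7→fails, 9→ok.
At position 0: □(entered → ○○¬entered) is false; □(entered → ○entered) is false; so □(entered → ○○¬entered) ∨ □(entered → ○entered) is false.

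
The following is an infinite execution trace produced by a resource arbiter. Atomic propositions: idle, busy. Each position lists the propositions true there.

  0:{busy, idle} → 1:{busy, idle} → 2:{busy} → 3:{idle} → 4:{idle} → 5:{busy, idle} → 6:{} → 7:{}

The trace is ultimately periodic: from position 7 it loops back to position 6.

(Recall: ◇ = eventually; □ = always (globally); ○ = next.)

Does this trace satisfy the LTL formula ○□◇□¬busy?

The position after 0 is 1; □◇□¬busy is true there.

Satisfied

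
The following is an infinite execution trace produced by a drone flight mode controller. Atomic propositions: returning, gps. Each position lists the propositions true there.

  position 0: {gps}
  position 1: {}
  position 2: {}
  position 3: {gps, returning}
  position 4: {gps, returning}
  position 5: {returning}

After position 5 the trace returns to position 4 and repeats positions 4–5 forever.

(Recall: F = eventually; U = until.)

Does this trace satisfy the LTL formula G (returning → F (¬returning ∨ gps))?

Holds

returning → F (¬returning ∨ gps) holds at every position 0..5, and those are all positions ever visited, so G (returning → F (¬returning ∨ gps)) holds.
Positions where returning holds: 3, 4, 5.
Check F (¬returning ∨ gps) at each: 3→ok, 4→ok, 5→ok.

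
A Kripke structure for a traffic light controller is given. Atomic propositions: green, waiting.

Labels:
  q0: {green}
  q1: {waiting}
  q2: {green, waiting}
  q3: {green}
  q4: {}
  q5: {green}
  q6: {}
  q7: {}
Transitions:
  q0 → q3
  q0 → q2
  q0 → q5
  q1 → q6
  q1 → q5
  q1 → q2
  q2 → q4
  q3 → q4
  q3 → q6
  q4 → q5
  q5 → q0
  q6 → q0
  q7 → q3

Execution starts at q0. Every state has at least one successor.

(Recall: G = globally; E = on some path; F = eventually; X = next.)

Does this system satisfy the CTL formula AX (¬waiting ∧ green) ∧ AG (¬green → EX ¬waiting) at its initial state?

Does not hold

States satisfying ¬waiting ∧ green: {q0, q3, q5}.
States satisfying AX (¬waiting ∧ green): {q4, q5, q6, q7}.
States satisfying ¬green → EX ¬waiting: {q0, q1, q2, q3, q4, q5, q6, q7}.
States satisfying AG (¬green → EX ¬waiting): {q0, q1, q2, q3, q4, q5, q6, q7}.
States satisfying AX (¬waiting ∧ green) ∧ AG (¬green → EX ¬waiting): {q4, q5, q6, q7}.
q0 ∉ Sat(AX (¬waiting ∧ green) ∧ AG (¬green → EX ¬waiting)).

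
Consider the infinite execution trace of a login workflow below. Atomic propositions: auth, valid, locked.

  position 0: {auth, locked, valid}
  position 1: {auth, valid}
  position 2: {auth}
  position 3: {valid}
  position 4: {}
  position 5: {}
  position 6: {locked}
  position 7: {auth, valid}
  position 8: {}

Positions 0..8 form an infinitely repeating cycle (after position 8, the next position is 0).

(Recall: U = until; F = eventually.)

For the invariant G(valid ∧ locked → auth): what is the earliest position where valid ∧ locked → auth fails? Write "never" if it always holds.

valid ∧ locked → auth holds at every position 0..8, and those are all the positions the trace ever visits, so the invariant G(valid ∧ locked → auth) is never violated.

never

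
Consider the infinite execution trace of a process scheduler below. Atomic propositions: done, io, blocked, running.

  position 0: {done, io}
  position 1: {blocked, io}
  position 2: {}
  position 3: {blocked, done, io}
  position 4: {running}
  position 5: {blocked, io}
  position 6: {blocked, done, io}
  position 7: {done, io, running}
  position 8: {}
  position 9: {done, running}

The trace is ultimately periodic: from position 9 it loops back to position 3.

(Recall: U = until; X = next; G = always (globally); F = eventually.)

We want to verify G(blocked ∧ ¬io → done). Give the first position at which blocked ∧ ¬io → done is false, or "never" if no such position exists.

blocked ∧ ¬io → done holds at every position 0..9, and those are all the positions the trace ever visits, so the invariant G(blocked ∧ ¬io → done) is never violated.

never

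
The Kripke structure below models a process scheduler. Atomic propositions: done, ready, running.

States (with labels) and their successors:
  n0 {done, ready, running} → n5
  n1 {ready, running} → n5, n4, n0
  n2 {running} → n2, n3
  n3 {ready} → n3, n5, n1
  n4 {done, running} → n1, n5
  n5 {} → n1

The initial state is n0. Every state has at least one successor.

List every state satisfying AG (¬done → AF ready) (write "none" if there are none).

{n0, n1, n3, n4, n5}

States satisfying ¬done → AF ready: {n0, n1, n3, n4, n5}.
States satisfying AG (¬done → AF ready): {n0, n1, n3, n4, n5}.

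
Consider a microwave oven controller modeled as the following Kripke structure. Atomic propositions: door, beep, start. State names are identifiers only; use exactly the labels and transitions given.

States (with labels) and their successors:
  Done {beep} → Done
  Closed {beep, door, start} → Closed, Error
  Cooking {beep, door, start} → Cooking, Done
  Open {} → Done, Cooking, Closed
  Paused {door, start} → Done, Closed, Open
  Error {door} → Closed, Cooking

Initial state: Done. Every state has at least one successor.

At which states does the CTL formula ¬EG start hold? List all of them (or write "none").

{Done, Open, Error}

States satisfying start: {Closed, Cooking, Paused}.
States satisfying EG start: {Closed, Cooking, Paused}.
States satisfying ¬EG start: {Done, Open, Error}.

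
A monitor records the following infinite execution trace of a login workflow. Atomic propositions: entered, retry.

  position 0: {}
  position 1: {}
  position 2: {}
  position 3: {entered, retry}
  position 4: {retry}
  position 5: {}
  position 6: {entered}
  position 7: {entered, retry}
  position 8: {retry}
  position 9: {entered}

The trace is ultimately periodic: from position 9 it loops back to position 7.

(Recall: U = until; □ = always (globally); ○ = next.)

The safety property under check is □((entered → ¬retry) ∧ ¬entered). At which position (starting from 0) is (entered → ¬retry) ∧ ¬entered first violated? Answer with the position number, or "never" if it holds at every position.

3

Check (entered → ¬retry) ∧ ¬entered at each position in order: 0 ✓, 1 ✓, 2 ✓.
At position 3 the labels are {entered, retry}, so (entered → ¬retry) ∧ ¬entered is false there. This is the first violation.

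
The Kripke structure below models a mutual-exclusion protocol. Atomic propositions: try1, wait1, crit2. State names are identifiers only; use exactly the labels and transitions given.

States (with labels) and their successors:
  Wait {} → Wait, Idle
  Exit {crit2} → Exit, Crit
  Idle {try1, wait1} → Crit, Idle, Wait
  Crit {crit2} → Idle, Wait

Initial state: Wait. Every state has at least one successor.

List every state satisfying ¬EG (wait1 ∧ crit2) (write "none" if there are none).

{Wait, Exit, Idle, Crit}

States satisfying wait1 ∧ crit2: ∅.
States satisfying EG (wait1 ∧ crit2): ∅.
States satisfying ¬EG (wait1 ∧ crit2): {Wait, Exit, Idle, Crit}.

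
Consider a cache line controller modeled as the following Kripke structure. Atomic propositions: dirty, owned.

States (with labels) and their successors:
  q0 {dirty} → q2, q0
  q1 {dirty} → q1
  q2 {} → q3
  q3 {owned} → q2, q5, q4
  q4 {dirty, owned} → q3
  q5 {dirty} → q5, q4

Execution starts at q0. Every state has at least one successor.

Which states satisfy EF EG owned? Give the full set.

{q0, q2, q3, q4, q5}

States satisfying EG owned: {q3, q4}.
States satisfying EF EG owned: {q0, q2, q3, q4, q5}.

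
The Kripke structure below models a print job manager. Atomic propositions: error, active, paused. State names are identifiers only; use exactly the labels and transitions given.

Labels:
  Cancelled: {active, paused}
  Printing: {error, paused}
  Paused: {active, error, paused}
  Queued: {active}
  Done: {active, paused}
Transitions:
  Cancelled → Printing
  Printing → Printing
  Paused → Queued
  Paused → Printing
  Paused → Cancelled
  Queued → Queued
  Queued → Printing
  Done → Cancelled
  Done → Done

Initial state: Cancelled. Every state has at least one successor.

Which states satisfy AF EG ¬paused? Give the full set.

{Queued}

States satisfying EG ¬paused: {Queued}.
States satisfying AF EG ¬paused: {Queued}.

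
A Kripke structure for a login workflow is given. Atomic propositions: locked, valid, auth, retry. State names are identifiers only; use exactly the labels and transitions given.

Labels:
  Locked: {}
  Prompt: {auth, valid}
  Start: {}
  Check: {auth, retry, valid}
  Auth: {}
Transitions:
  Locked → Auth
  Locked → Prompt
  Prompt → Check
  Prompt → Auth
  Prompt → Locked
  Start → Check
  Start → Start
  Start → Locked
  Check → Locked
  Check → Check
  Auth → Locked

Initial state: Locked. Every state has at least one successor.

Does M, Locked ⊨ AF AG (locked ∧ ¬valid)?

States satisfying AG (locked ∧ ¬valid): ∅.
States satisfying AF AG (locked ∧ ¬valid): ∅.
There is a path from Locked along which AG (locked ∧ ¬valid) never holds.
Locked ∉ Sat(AF AG (locked ∧ ¬valid)).

No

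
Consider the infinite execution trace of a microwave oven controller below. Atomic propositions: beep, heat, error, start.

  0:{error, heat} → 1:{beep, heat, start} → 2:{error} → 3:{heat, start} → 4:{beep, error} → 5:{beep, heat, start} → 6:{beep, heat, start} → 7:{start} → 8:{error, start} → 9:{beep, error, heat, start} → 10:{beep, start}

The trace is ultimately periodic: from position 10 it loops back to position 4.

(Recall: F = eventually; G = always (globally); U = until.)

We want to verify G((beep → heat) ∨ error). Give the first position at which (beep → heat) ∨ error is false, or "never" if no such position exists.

Check (beep → heat) ∨ error at each position in order: 0 ✓, 1 ✓, 2 ✓, 3 ✓, 4 ✓, 5 ✓, 6 ✓, 7 ✓, 8 ✓, 9 ✓.
At position 10 the labels are {beep, start}, so (beep → heat) ∨ error is false there. This is the first violation.

10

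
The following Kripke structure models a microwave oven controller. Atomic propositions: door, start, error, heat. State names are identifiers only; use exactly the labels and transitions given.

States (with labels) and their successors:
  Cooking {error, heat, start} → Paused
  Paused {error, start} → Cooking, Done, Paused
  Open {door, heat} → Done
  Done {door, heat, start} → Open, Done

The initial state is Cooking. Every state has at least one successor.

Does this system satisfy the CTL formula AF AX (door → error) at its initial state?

Satisfied

States satisfying AX (door → error): {Cooking}.
States satisfying AF AX (door → error): {Cooking}.
Cooking ∈ Sat(AF AX (door → error)).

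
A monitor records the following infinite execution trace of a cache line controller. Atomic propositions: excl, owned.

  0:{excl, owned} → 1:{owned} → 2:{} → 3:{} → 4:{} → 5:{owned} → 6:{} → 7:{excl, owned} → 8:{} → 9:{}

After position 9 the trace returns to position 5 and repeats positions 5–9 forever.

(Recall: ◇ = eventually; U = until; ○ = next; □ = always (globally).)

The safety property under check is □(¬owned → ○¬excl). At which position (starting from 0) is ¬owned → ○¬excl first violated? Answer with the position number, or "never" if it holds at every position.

Check ¬owned → ○¬excl at each position in order: 0 ✓, 1 ✓, 2 ✓, 3 ✓, 4 ✓, 5 ✓.
At position 6 the labels are {} and the next position 7 has {excl, owned}, so ¬owned → ○¬excl is false there. This is the first violation.

6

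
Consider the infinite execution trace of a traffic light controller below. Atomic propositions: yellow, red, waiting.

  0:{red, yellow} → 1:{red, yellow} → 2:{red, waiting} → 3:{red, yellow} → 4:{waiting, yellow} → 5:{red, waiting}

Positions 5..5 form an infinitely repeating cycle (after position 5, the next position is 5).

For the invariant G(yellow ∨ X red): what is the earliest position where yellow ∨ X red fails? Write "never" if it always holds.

never

yellow ∨ X red holds at every position 0..5, and those are all the positions the trace ever visits, so the invariant G(yellow ∨ X red) is never violated.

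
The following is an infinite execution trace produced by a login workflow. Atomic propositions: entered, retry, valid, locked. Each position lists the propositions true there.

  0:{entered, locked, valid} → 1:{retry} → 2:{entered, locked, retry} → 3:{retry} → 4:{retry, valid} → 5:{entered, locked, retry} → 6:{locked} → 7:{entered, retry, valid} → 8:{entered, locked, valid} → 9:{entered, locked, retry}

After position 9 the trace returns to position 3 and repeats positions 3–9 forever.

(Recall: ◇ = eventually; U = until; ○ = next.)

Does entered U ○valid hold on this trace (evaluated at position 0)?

Walking from position 0: at position 1, ○valid has not yet held and entered fails, so entered U ○valid is false.

Does not hold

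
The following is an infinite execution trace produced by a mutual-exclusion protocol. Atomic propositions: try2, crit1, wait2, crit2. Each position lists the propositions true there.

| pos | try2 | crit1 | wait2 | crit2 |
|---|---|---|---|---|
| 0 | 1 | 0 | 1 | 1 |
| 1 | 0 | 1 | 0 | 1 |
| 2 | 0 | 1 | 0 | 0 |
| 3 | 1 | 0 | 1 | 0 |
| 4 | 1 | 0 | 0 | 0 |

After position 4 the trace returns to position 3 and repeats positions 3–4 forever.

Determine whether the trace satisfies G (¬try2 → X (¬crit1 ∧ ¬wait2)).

No

¬try2 → X (¬crit1 ∧ ¬wait2) must hold at every position from 0 onward. It fails at position 1, so G (¬try2 → X (¬crit1 ∧ ¬wait2)) is false.
Positions where ¬try2 holds: 1, 2.
Check X (¬crit1 ∧ ¬wait2) at each: 1→fails, 2→fails.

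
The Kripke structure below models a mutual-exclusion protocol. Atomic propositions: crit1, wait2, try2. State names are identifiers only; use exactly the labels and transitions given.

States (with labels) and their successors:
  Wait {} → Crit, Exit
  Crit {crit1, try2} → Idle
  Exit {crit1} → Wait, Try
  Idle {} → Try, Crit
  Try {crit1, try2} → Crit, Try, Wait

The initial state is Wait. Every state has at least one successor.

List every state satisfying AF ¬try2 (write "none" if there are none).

States satisfying ¬try2: {Wait, Exit, Idle}.
States satisfying AF ¬try2: {Wait, Crit, Exit, Idle}.

{Wait, Crit, Exit, Idle}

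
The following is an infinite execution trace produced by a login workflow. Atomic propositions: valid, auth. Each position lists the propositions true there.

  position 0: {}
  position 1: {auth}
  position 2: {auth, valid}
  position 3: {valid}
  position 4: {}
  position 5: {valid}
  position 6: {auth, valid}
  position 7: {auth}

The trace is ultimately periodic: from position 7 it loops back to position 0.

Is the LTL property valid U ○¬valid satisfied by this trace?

Satisfied

Walking from position 0: ○¬valid first holds at position 0, and valid holds at every earlier position along the way, so valid U ○¬valid holds.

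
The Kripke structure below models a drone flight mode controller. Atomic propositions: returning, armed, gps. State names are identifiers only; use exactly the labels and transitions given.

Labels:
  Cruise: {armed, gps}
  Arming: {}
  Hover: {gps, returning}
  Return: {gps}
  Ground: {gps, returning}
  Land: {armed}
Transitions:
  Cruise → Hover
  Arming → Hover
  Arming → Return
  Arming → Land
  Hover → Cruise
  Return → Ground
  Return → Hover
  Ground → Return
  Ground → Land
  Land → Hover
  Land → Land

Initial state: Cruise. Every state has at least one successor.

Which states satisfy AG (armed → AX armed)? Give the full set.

none

States satisfying armed → AX armed: {Arming, Hover, Return, Ground}.
States satisfying AG (armed → AX armed): ∅.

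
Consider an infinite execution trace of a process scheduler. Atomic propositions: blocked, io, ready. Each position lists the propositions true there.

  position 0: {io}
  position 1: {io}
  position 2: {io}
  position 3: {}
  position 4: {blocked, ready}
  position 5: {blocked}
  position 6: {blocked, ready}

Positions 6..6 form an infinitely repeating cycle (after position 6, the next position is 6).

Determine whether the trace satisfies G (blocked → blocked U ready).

blocked → blocked U ready holds at every position 0..6, and those are all positions ever visited, so G (blocked → blocked U ready) holds.
Positions where blocked holds: 4, 5, 6.
Check blocked U ready at each: 4→ok, 5→ok, 6→ok.

Satisfied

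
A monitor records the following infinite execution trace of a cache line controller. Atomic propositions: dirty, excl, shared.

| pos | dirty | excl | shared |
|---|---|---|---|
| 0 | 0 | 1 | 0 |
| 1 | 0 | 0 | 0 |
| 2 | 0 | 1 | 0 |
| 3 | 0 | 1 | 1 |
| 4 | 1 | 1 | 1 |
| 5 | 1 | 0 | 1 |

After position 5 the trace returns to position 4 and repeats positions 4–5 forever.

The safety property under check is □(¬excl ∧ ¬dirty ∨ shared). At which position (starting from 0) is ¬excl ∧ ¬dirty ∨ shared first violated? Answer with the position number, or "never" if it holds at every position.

At position 0 the labels are {excl}, so ¬excl ∧ ¬dirty ∨ shared is false there. This is the first violation.

0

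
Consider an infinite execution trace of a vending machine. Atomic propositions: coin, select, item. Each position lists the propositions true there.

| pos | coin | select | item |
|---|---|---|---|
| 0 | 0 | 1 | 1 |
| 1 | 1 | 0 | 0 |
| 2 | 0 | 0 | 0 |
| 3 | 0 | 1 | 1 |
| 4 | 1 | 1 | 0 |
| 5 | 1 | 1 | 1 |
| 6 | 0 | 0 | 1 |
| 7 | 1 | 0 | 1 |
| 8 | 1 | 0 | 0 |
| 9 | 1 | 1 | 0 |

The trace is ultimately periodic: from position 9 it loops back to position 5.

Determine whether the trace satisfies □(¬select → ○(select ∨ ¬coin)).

¬select → ○(select ∨ ¬coin) must hold at every position from 0 onward. It fails at position 6, so □(¬select → ○(select ∨ ¬coin)) is false.
Positions where ¬select holds: 1, 2, 6, 7, 8.
Check ○(select ∨ ¬coin) at each: 1→ok, 2→ok, 6→fails, 7→fails, 8→ok.

Does not hold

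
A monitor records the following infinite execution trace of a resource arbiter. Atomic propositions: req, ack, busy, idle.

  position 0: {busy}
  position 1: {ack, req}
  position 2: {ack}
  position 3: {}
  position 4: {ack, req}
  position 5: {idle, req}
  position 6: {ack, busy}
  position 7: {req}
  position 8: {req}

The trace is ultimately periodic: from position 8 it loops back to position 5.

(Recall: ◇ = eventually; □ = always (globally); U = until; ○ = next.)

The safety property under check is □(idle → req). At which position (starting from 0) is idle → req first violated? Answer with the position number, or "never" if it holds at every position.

idle → req holds at every position 0..8, and those are all the positions the trace ever visits, so the invariant □(idle → req) is never violated.

never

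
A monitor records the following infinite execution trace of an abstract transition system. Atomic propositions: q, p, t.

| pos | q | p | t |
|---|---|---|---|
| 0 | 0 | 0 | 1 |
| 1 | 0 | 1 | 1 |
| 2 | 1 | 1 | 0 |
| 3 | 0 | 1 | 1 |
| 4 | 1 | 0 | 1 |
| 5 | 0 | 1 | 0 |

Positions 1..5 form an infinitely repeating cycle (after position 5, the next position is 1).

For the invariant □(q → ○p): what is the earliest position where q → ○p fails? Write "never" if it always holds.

never

q → ○p holds at every position 0..5, and those are all the positions the trace ever visits, so the invariant □(q → ○p) is never violated.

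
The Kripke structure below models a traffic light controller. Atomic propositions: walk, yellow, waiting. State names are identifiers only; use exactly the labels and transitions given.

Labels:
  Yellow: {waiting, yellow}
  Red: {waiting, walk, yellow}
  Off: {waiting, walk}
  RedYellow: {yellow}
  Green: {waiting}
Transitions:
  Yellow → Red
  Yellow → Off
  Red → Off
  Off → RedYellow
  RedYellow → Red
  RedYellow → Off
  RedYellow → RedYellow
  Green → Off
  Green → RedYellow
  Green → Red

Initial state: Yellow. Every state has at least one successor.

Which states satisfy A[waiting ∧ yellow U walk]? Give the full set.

States satisfying waiting ∧ yellow: {Yellow, Red}.
States satisfying walk: {Red, Off}.
States satisfying A[waiting ∧ yellow U walk]: {Yellow, Red, Off}.

{Yellow, Red, Off}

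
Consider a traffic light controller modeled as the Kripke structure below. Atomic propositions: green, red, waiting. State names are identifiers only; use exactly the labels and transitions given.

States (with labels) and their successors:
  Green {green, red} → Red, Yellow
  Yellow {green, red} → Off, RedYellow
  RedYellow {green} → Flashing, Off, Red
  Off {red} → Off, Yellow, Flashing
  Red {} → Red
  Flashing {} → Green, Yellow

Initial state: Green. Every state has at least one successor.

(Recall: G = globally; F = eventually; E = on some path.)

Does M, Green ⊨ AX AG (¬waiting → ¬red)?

States satisfying AG (¬waiting → ¬red): {Red}.
States satisfying AX AG (¬waiting → ¬red): {Red}.
Green ∉ Sat(AX AG (¬waiting → ¬red)).

No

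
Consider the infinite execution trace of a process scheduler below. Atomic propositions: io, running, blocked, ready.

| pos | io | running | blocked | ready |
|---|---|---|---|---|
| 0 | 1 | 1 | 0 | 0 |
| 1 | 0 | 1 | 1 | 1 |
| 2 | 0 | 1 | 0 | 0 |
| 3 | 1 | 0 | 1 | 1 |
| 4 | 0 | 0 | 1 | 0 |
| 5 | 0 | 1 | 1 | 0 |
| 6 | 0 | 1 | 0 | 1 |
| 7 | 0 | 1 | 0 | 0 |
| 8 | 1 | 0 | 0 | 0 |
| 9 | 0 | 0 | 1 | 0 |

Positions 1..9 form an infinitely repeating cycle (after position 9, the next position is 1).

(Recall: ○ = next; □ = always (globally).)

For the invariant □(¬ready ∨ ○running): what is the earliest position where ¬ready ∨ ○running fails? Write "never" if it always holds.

Check ¬ready ∨ ○running at each position in order: 0 ✓, 1 ✓, 2 ✓.
At position 3 the labels are {blocked, io, ready} and the next position 4 has {blocked}, so ¬ready ∨ ○running is false there. This is the first violation.

3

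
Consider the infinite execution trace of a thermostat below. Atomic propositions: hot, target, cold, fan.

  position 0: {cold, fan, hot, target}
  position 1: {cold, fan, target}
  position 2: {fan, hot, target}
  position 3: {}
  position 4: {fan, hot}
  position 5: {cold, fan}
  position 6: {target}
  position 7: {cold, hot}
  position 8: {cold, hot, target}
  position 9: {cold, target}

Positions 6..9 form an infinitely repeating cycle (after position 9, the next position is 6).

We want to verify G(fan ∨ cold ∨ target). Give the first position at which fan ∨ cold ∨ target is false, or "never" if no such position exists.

3

Check fan ∨ cold ∨ target at each position in order: 0 ✓, 1 ✓, 2 ✓.
At position 3 the labels are {}, so fan ∨ cold ∨ target is false there. This is the first violation.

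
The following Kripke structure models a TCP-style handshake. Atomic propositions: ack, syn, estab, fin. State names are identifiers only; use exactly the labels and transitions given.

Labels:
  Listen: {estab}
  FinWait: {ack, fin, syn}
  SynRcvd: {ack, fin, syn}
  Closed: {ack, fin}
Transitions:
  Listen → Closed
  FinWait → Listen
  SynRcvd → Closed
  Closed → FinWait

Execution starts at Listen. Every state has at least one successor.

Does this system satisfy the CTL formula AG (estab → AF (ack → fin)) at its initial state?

Yes

States satisfying estab → AF (ack → fin): {Listen, FinWait, SynRcvd, Closed}.
States satisfying AG (estab → AF (ack → fin)): {Listen, FinWait, SynRcvd, Closed}.
Every state reachable from Listen satisfies estab → AF (ack → fin).
Listen ∈ Sat(AG (estab → AF (ack → fin))).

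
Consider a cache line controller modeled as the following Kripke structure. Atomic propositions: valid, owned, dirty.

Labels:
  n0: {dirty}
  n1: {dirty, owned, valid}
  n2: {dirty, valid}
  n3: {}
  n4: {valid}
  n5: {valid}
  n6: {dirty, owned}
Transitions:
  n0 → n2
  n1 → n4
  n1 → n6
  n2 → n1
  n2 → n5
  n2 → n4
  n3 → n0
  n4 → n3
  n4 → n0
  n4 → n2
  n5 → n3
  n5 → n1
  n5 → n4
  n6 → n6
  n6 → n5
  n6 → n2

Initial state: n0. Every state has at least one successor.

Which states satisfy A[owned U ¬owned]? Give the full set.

{n0, n2, n3, n4, n5}

States satisfying owned: {n1, n6}.
States satisfying ¬owned: {n0, n2, n3, n4, n5}.
States satisfying A[owned U ¬owned]: {n0, n2, n3, n4, n5}.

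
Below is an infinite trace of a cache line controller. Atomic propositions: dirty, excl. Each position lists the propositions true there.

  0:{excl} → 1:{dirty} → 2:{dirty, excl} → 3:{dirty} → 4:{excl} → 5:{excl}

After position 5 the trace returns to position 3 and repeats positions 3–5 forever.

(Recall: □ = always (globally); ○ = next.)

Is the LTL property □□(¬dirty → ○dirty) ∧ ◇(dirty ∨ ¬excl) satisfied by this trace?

Violated

□(¬dirty → ○dirty) must hold at every position from 0 onward. It fails at position 0, so □□(¬dirty → ○dirty) is false.
dirty ∨ ¬excl holds at position 1, which is reachable from 0, so ◇(dirty ∨ ¬excl) holds.
At position 0: □□(¬dirty → ○dirty) is false; ◇(dirty ∨ ¬excl) is true; so □□(¬dirty → ○dirty) ∧ ◇(dirty ∨ ¬excl) is false.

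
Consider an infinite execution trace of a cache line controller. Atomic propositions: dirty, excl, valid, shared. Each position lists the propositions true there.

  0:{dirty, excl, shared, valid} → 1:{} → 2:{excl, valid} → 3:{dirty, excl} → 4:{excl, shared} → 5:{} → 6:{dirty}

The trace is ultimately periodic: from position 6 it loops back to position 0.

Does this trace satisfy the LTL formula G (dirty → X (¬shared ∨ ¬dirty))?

No

dirty → X (¬shared ∨ ¬dirty) must hold at every position from 0 onward. It fails at position 6, so G (dirty → X (¬shared ∨ ¬dirty)) is false.
Positions where dirty holds: 0, 3, 6.
Check X (¬shared ∨ ¬dirty) at each: 0→ok, 3→ok, 6→fails.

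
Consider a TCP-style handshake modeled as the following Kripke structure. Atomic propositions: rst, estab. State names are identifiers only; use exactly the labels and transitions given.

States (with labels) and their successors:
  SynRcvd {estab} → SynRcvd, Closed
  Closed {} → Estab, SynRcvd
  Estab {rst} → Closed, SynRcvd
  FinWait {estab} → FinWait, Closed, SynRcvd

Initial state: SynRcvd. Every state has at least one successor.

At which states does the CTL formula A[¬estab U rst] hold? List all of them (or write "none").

{Estab}

States satisfying ¬estab: {Closed, Estab}.
States satisfying rst: {Estab}.
States satisfying A[¬estab U rst]: {Estab}.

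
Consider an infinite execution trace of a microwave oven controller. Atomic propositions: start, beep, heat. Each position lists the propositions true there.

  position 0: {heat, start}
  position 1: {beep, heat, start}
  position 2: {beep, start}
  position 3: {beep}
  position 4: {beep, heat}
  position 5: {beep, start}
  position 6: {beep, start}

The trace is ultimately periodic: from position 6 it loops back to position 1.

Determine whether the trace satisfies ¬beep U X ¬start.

Walking from position 0: at position 1, X ¬start has not yet held and ¬beep fails, so ¬beep U X ¬start is false.

Does not hold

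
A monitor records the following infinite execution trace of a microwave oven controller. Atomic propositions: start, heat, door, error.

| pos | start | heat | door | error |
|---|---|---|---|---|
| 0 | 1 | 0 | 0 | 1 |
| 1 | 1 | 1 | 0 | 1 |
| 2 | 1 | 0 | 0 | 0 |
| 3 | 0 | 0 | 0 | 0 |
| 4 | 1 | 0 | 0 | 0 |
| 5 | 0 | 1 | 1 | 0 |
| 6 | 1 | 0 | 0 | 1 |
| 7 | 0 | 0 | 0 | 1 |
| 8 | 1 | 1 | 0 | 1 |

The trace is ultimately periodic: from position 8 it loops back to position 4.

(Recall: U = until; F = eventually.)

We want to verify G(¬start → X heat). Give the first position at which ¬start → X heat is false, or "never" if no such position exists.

Check ¬start → X heat at each position in order: 0 ✓, 1 ✓, 2 ✓.
At position 3 the labels are {} and the next position 4 has {start}, so ¬start → X heat is false there. This is the first violation.

3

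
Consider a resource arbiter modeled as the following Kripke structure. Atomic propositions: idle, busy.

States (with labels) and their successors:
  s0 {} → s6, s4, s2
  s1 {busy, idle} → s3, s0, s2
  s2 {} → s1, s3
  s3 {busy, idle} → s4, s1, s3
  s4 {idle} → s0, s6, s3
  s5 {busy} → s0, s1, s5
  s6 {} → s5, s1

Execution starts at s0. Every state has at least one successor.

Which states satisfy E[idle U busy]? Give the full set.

States satisfying idle: {s1, s3, s4}.
States satisfying busy: {s1, s3, s5}.
States satisfying E[idle U busy]: {s1, s3, s4, s5}.

{s1, s3, s4, s5}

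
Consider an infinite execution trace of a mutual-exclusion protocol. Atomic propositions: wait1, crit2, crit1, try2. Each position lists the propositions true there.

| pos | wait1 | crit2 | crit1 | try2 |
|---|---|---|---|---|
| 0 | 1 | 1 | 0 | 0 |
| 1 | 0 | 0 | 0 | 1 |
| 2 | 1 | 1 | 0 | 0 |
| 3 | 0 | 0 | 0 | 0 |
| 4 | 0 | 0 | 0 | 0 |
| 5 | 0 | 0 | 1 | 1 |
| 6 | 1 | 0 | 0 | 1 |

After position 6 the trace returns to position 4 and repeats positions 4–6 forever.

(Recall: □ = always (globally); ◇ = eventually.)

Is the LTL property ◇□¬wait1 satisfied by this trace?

Does not hold

□¬wait1 is false at every position 0..6, so it never becomes true and ◇□¬wait1 fails.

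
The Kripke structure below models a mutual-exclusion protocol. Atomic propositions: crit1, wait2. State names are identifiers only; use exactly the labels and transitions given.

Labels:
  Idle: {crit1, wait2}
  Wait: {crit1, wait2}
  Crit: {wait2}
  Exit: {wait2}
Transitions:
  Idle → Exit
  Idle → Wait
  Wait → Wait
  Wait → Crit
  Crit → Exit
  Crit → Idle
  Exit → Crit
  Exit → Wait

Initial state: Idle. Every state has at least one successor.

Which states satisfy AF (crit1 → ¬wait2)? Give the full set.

States satisfying crit1 → ¬wait2: {Crit, Exit}.
States satisfying AF (crit1 → ¬wait2): {Crit, Exit}.

{Crit, Exit}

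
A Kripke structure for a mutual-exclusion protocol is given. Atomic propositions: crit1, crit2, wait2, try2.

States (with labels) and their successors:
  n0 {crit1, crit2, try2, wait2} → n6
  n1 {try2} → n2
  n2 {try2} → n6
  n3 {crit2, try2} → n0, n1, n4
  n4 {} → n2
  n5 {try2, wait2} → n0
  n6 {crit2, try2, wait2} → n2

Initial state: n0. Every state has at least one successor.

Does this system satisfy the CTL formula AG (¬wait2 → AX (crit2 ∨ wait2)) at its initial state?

Holds

States satisfying ¬wait2 → AX (crit2 ∨ wait2): {n0, n2, n5, n6}.
States satisfying AG (¬wait2 → AX (crit2 ∨ wait2)): {n0, n2, n5, n6}.
Every state reachable from n0 satisfies ¬wait2 → AX (crit2 ∨ wait2).
n0 ∈ Sat(AG (¬wait2 → AX (crit2 ∨ wait2))).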